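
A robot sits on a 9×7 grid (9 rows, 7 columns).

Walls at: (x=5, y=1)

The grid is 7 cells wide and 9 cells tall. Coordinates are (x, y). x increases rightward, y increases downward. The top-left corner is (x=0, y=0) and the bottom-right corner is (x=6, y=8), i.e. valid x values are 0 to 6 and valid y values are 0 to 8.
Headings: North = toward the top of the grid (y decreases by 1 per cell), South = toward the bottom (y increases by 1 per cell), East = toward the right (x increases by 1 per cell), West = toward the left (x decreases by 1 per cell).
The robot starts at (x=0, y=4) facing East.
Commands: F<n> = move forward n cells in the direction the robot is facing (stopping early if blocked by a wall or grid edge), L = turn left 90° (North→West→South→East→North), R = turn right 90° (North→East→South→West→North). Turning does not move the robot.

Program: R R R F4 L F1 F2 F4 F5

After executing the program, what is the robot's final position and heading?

Answer: Final position: (x=0, y=0), facing West

Derivation:
Start: (x=0, y=4), facing East
  R: turn right, now facing South
  R: turn right, now facing West
  R: turn right, now facing North
  F4: move forward 4, now at (x=0, y=0)
  L: turn left, now facing West
  F1: move forward 0/1 (blocked), now at (x=0, y=0)
  F2: move forward 0/2 (blocked), now at (x=0, y=0)
  F4: move forward 0/4 (blocked), now at (x=0, y=0)
  F5: move forward 0/5 (blocked), now at (x=0, y=0)
Final: (x=0, y=0), facing West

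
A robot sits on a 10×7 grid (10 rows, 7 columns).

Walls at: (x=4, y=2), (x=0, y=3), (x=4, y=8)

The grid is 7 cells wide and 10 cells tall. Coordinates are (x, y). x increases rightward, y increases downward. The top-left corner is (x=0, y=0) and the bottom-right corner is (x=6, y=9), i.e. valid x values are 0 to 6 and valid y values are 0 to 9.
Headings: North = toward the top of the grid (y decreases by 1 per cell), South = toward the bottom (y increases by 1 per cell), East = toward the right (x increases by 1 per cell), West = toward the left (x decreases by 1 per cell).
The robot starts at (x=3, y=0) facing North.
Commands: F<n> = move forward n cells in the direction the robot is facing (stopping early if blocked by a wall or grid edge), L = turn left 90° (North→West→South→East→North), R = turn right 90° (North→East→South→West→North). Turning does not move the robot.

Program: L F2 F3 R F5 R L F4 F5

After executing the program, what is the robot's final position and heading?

Answer: Final position: (x=0, y=0), facing North

Derivation:
Start: (x=3, y=0), facing North
  L: turn left, now facing West
  F2: move forward 2, now at (x=1, y=0)
  F3: move forward 1/3 (blocked), now at (x=0, y=0)
  R: turn right, now facing North
  F5: move forward 0/5 (blocked), now at (x=0, y=0)
  R: turn right, now facing East
  L: turn left, now facing North
  F4: move forward 0/4 (blocked), now at (x=0, y=0)
  F5: move forward 0/5 (blocked), now at (x=0, y=0)
Final: (x=0, y=0), facing North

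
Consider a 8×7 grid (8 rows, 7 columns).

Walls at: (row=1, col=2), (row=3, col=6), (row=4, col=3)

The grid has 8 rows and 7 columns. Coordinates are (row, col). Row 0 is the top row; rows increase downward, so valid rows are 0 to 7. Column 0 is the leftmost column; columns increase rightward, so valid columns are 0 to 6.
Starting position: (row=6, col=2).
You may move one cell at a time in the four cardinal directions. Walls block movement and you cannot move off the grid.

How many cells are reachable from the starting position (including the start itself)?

Answer: Reachable cells: 53

Derivation:
BFS flood-fill from (row=6, col=2):
  Distance 0: (row=6, col=2)
  Distance 1: (row=5, col=2), (row=6, col=1), (row=6, col=3), (row=7, col=2)
  Distance 2: (row=4, col=2), (row=5, col=1), (row=5, col=3), (row=6, col=0), (row=6, col=4), (row=7, col=1), (row=7, col=3)
  Distance 3: (row=3, col=2), (row=4, col=1), (row=5, col=0), (row=5, col=4), (row=6, col=5), (row=7, col=0), (row=7, col=4)
  Distance 4: (row=2, col=2), (row=3, col=1), (row=3, col=3), (row=4, col=0), (row=4, col=4), (row=5, col=5), (row=6, col=6), (row=7, col=5)
  Distance 5: (row=2, col=1), (row=2, col=3), (row=3, col=0), (row=3, col=4), (row=4, col=5), (row=5, col=6), (row=7, col=6)
  Distance 6: (row=1, col=1), (row=1, col=3), (row=2, col=0), (row=2, col=4), (row=3, col=5), (row=4, col=6)
  Distance 7: (row=0, col=1), (row=0, col=3), (row=1, col=0), (row=1, col=4), (row=2, col=5)
  Distance 8: (row=0, col=0), (row=0, col=2), (row=0, col=4), (row=1, col=5), (row=2, col=6)
  Distance 9: (row=0, col=5), (row=1, col=6)
  Distance 10: (row=0, col=6)
Total reachable: 53 (grid has 53 open cells total)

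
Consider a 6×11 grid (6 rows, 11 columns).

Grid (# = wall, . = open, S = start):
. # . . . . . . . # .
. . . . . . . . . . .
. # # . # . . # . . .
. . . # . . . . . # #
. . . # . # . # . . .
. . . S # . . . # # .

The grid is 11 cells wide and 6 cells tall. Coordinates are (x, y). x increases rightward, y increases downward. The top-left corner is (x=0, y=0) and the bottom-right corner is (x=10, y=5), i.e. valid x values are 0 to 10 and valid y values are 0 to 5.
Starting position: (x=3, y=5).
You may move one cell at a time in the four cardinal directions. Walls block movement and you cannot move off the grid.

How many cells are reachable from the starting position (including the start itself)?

Answer: Reachable cells: 51

Derivation:
BFS flood-fill from (x=3, y=5):
  Distance 0: (x=3, y=5)
  Distance 1: (x=2, y=5)
  Distance 2: (x=2, y=4), (x=1, y=5)
  Distance 3: (x=2, y=3), (x=1, y=4), (x=0, y=5)
  Distance 4: (x=1, y=3), (x=0, y=4)
  Distance 5: (x=0, y=3)
  Distance 6: (x=0, y=2)
  Distance 7: (x=0, y=1)
  Distance 8: (x=0, y=0), (x=1, y=1)
  Distance 9: (x=2, y=1)
  Distance 10: (x=2, y=0), (x=3, y=1)
  Distance 11: (x=3, y=0), (x=4, y=1), (x=3, y=2)
  Distance 12: (x=4, y=0), (x=5, y=1)
  Distance 13: (x=5, y=0), (x=6, y=1), (x=5, y=2)
  Distance 14: (x=6, y=0), (x=7, y=1), (x=6, y=2), (x=5, y=3)
  Distance 15: (x=7, y=0), (x=8, y=1), (x=4, y=3), (x=6, y=3)
  Distance 16: (x=8, y=0), (x=9, y=1), (x=8, y=2), (x=7, y=3), (x=4, y=4), (x=6, y=4)
  Distance 17: (x=10, y=1), (x=9, y=2), (x=8, y=3), (x=6, y=5)
  Distance 18: (x=10, y=0), (x=10, y=2), (x=8, y=4), (x=5, y=5), (x=7, y=5)
  Distance 19: (x=9, y=4)
  Distance 20: (x=10, y=4)
  Distance 21: (x=10, y=5)
Total reachable: 51 (grid has 51 open cells total)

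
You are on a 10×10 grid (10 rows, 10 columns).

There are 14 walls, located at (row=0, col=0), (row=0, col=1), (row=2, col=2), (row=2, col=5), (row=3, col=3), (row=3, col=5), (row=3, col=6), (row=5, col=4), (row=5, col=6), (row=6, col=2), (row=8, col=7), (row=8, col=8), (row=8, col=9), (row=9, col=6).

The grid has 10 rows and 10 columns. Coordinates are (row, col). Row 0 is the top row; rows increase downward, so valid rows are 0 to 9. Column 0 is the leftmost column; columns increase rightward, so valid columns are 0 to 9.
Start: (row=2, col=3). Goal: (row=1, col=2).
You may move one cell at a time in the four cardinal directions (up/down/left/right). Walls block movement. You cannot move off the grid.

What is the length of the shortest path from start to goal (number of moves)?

BFS from (row=2, col=3) until reaching (row=1, col=2):
  Distance 0: (row=2, col=3)
  Distance 1: (row=1, col=3), (row=2, col=4)
  Distance 2: (row=0, col=3), (row=1, col=2), (row=1, col=4), (row=3, col=4)  <- goal reached here
One shortest path (2 moves): (row=2, col=3) -> (row=1, col=3) -> (row=1, col=2)

Answer: Shortest path length: 2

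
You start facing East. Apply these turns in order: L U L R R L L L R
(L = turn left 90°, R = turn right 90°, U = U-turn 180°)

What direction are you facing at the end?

Answer: Final heading: East

Derivation:
Start: East
  L (left (90° counter-clockwise)) -> North
  U (U-turn (180°)) -> South
  L (left (90° counter-clockwise)) -> East
  R (right (90° clockwise)) -> South
  R (right (90° clockwise)) -> West
  L (left (90° counter-clockwise)) -> South
  L (left (90° counter-clockwise)) -> East
  L (left (90° counter-clockwise)) -> North
  R (right (90° clockwise)) -> East
Final: East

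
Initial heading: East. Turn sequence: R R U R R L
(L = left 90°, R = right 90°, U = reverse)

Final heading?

Start: East
  R (right (90° clockwise)) -> South
  R (right (90° clockwise)) -> West
  U (U-turn (180°)) -> East
  R (right (90° clockwise)) -> South
  R (right (90° clockwise)) -> West
  L (left (90° counter-clockwise)) -> South
Final: South

Answer: Final heading: South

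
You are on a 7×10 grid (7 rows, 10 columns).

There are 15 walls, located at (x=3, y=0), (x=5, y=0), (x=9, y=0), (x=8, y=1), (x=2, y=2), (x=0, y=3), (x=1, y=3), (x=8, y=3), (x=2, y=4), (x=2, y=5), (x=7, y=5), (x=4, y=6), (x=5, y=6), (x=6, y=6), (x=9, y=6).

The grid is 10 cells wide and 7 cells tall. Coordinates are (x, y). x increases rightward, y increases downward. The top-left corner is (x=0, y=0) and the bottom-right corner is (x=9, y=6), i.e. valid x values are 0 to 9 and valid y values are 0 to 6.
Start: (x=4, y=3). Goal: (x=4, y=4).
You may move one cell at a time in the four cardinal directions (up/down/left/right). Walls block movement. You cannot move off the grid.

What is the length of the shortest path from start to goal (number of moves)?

Answer: Shortest path length: 1

Derivation:
BFS from (x=4, y=3) until reaching (x=4, y=4):
  Distance 0: (x=4, y=3)
  Distance 1: (x=4, y=2), (x=3, y=3), (x=5, y=3), (x=4, y=4)  <- goal reached here
One shortest path (1 moves): (x=4, y=3) -> (x=4, y=4)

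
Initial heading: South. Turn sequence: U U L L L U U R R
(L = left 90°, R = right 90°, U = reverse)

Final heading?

Start: South
  U (U-turn (180°)) -> North
  U (U-turn (180°)) -> South
  L (left (90° counter-clockwise)) -> East
  L (left (90° counter-clockwise)) -> North
  L (left (90° counter-clockwise)) -> West
  U (U-turn (180°)) -> East
  U (U-turn (180°)) -> West
  R (right (90° clockwise)) -> North
  R (right (90° clockwise)) -> East
Final: East

Answer: Final heading: East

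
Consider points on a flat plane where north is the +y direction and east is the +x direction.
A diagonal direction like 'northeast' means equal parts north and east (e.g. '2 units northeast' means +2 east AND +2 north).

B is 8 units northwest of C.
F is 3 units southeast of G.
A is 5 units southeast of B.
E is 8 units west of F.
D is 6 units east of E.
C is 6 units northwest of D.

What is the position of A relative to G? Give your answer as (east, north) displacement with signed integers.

Answer: A is at (east=-8, north=6) relative to G.

Derivation:
Place G at the origin (east=0, north=0).
  F is 3 units southeast of G: delta (east=+3, north=-3); F at (east=3, north=-3).
  E is 8 units west of F: delta (east=-8, north=+0); E at (east=-5, north=-3).
  D is 6 units east of E: delta (east=+6, north=+0); D at (east=1, north=-3).
  C is 6 units northwest of D: delta (east=-6, north=+6); C at (east=-5, north=3).
  B is 8 units northwest of C: delta (east=-8, north=+8); B at (east=-13, north=11).
  A is 5 units southeast of B: delta (east=+5, north=-5); A at (east=-8, north=6).
Therefore A relative to G: (east=-8, north=6).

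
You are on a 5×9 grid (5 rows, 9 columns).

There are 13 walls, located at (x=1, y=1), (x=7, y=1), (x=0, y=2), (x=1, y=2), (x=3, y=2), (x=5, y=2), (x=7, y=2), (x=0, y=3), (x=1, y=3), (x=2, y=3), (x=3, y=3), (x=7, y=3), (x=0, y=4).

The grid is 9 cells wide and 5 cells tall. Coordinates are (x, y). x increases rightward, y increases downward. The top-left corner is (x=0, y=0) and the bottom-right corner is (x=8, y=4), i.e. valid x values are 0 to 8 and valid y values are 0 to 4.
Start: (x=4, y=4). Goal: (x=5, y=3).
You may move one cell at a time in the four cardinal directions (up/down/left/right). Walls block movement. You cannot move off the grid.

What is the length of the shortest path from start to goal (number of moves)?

BFS from (x=4, y=4) until reaching (x=5, y=3):
  Distance 0: (x=4, y=4)
  Distance 1: (x=4, y=3), (x=3, y=4), (x=5, y=4)
  Distance 2: (x=4, y=2), (x=5, y=3), (x=2, y=4), (x=6, y=4)  <- goal reached here
One shortest path (2 moves): (x=4, y=4) -> (x=5, y=4) -> (x=5, y=3)

Answer: Shortest path length: 2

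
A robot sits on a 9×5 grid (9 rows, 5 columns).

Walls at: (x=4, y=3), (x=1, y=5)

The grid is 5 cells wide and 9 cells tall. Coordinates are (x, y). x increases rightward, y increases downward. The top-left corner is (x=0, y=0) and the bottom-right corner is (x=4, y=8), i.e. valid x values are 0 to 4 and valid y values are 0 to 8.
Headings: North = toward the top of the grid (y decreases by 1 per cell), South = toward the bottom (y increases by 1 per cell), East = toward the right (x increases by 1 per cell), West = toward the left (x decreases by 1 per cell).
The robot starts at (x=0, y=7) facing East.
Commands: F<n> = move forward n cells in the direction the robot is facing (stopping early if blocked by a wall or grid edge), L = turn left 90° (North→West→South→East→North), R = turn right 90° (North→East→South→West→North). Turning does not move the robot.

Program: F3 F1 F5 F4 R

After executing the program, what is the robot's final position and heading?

Start: (x=0, y=7), facing East
  F3: move forward 3, now at (x=3, y=7)
  F1: move forward 1, now at (x=4, y=7)
  F5: move forward 0/5 (blocked), now at (x=4, y=7)
  F4: move forward 0/4 (blocked), now at (x=4, y=7)
  R: turn right, now facing South
Final: (x=4, y=7), facing South

Answer: Final position: (x=4, y=7), facing South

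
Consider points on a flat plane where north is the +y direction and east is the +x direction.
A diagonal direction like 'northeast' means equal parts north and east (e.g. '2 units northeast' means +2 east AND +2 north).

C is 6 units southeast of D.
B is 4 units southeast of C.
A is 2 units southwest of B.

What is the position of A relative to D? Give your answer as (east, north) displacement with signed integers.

Answer: A is at (east=8, north=-12) relative to D.

Derivation:
Place D at the origin (east=0, north=0).
  C is 6 units southeast of D: delta (east=+6, north=-6); C at (east=6, north=-6).
  B is 4 units southeast of C: delta (east=+4, north=-4); B at (east=10, north=-10).
  A is 2 units southwest of B: delta (east=-2, north=-2); A at (east=8, north=-12).
Therefore A relative to D: (east=8, north=-12).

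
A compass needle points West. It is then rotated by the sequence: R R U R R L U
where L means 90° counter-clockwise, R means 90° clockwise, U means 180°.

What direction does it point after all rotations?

Start: West
  R (right (90° clockwise)) -> North
  R (right (90° clockwise)) -> East
  U (U-turn (180°)) -> West
  R (right (90° clockwise)) -> North
  R (right (90° clockwise)) -> East
  L (left (90° counter-clockwise)) -> North
  U (U-turn (180°)) -> South
Final: South

Answer: Final heading: South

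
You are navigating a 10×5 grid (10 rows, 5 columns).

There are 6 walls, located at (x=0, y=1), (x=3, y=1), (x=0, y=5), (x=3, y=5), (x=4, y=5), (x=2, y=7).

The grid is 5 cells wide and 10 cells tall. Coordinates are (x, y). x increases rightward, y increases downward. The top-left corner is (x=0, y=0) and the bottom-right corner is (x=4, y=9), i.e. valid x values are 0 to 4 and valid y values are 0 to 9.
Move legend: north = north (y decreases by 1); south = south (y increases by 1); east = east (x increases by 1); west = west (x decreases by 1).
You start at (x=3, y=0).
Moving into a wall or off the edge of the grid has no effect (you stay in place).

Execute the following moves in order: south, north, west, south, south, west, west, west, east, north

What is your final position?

Answer: Final position: (x=1, y=1)

Derivation:
Start: (x=3, y=0)
  south (south): blocked, stay at (x=3, y=0)
  north (north): blocked, stay at (x=3, y=0)
  west (west): (x=3, y=0) -> (x=2, y=0)
  south (south): (x=2, y=0) -> (x=2, y=1)
  south (south): (x=2, y=1) -> (x=2, y=2)
  west (west): (x=2, y=2) -> (x=1, y=2)
  west (west): (x=1, y=2) -> (x=0, y=2)
  west (west): blocked, stay at (x=0, y=2)
  east (east): (x=0, y=2) -> (x=1, y=2)
  north (north): (x=1, y=2) -> (x=1, y=1)
Final: (x=1, y=1)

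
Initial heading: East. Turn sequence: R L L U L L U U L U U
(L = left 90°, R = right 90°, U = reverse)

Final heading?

Answer: Final heading: West

Derivation:
Start: East
  R (right (90° clockwise)) -> South
  L (left (90° counter-clockwise)) -> East
  L (left (90° counter-clockwise)) -> North
  U (U-turn (180°)) -> South
  L (left (90° counter-clockwise)) -> East
  L (left (90° counter-clockwise)) -> North
  U (U-turn (180°)) -> South
  U (U-turn (180°)) -> North
  L (left (90° counter-clockwise)) -> West
  U (U-turn (180°)) -> East
  U (U-turn (180°)) -> West
Final: West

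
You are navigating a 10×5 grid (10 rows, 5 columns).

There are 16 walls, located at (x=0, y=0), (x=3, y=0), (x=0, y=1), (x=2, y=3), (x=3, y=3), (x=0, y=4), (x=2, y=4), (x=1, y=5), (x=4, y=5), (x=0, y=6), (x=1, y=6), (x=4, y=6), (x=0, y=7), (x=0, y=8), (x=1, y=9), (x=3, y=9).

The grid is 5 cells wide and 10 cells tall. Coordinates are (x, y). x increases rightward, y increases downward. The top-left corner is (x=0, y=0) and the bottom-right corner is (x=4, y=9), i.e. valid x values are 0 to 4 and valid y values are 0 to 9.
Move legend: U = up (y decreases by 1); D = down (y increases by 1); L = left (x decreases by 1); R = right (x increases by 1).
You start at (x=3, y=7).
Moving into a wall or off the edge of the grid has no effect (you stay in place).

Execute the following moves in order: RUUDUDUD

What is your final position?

Start: (x=3, y=7)
  R (right): (x=3, y=7) -> (x=4, y=7)
  U (up): blocked, stay at (x=4, y=7)
  U (up): blocked, stay at (x=4, y=7)
  D (down): (x=4, y=7) -> (x=4, y=8)
  U (up): (x=4, y=8) -> (x=4, y=7)
  D (down): (x=4, y=7) -> (x=4, y=8)
  U (up): (x=4, y=8) -> (x=4, y=7)
  D (down): (x=4, y=7) -> (x=4, y=8)
Final: (x=4, y=8)

Answer: Final position: (x=4, y=8)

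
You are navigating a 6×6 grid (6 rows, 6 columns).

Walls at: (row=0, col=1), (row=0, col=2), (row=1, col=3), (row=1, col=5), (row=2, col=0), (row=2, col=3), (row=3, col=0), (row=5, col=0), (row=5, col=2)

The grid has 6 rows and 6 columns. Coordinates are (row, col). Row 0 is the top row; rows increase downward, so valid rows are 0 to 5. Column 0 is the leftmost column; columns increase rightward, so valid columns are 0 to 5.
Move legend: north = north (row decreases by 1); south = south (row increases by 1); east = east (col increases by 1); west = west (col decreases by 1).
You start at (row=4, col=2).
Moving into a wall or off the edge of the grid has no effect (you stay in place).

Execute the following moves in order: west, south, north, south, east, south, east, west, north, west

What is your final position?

Answer: Final position: (row=4, col=0)

Derivation:
Start: (row=4, col=2)
  west (west): (row=4, col=2) -> (row=4, col=1)
  south (south): (row=4, col=1) -> (row=5, col=1)
  north (north): (row=5, col=1) -> (row=4, col=1)
  south (south): (row=4, col=1) -> (row=5, col=1)
  east (east): blocked, stay at (row=5, col=1)
  south (south): blocked, stay at (row=5, col=1)
  east (east): blocked, stay at (row=5, col=1)
  west (west): blocked, stay at (row=5, col=1)
  north (north): (row=5, col=1) -> (row=4, col=1)
  west (west): (row=4, col=1) -> (row=4, col=0)
Final: (row=4, col=0)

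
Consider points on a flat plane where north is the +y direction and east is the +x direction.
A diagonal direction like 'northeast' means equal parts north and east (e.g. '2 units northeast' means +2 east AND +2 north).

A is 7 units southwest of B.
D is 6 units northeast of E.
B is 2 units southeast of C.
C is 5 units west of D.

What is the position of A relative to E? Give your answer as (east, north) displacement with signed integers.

Place E at the origin (east=0, north=0).
  D is 6 units northeast of E: delta (east=+6, north=+6); D at (east=6, north=6).
  C is 5 units west of D: delta (east=-5, north=+0); C at (east=1, north=6).
  B is 2 units southeast of C: delta (east=+2, north=-2); B at (east=3, north=4).
  A is 7 units southwest of B: delta (east=-7, north=-7); A at (east=-4, north=-3).
Therefore A relative to E: (east=-4, north=-3).

Answer: A is at (east=-4, north=-3) relative to E.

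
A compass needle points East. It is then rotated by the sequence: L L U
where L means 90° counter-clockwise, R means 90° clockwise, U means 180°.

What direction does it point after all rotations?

Start: East
  L (left (90° counter-clockwise)) -> North
  L (left (90° counter-clockwise)) -> West
  U (U-turn (180°)) -> East
Final: East

Answer: Final heading: East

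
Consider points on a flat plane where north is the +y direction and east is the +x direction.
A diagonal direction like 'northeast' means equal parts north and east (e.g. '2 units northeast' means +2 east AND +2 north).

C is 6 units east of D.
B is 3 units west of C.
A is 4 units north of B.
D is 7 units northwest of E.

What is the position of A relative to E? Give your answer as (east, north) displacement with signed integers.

Answer: A is at (east=-4, north=11) relative to E.

Derivation:
Place E at the origin (east=0, north=0).
  D is 7 units northwest of E: delta (east=-7, north=+7); D at (east=-7, north=7).
  C is 6 units east of D: delta (east=+6, north=+0); C at (east=-1, north=7).
  B is 3 units west of C: delta (east=-3, north=+0); B at (east=-4, north=7).
  A is 4 units north of B: delta (east=+0, north=+4); A at (east=-4, north=11).
Therefore A relative to E: (east=-4, north=11).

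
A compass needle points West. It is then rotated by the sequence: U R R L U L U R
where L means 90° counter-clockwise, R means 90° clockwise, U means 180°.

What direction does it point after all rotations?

Answer: Final heading: South

Derivation:
Start: West
  U (U-turn (180°)) -> East
  R (right (90° clockwise)) -> South
  R (right (90° clockwise)) -> West
  L (left (90° counter-clockwise)) -> South
  U (U-turn (180°)) -> North
  L (left (90° counter-clockwise)) -> West
  U (U-turn (180°)) -> East
  R (right (90° clockwise)) -> South
Final: South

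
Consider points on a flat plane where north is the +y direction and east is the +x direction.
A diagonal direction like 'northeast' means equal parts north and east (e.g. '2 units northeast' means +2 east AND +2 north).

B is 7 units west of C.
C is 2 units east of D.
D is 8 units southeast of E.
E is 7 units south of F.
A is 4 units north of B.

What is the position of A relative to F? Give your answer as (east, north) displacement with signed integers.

Answer: A is at (east=3, north=-11) relative to F.

Derivation:
Place F at the origin (east=0, north=0).
  E is 7 units south of F: delta (east=+0, north=-7); E at (east=0, north=-7).
  D is 8 units southeast of E: delta (east=+8, north=-8); D at (east=8, north=-15).
  C is 2 units east of D: delta (east=+2, north=+0); C at (east=10, north=-15).
  B is 7 units west of C: delta (east=-7, north=+0); B at (east=3, north=-15).
  A is 4 units north of B: delta (east=+0, north=+4); A at (east=3, north=-11).
Therefore A relative to F: (east=3, north=-11).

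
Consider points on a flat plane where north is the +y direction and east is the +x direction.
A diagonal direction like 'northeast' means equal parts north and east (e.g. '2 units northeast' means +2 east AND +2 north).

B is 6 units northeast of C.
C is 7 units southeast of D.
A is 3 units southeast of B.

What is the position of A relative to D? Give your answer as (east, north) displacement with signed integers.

Place D at the origin (east=0, north=0).
  C is 7 units southeast of D: delta (east=+7, north=-7); C at (east=7, north=-7).
  B is 6 units northeast of C: delta (east=+6, north=+6); B at (east=13, north=-1).
  A is 3 units southeast of B: delta (east=+3, north=-3); A at (east=16, north=-4).
Therefore A relative to D: (east=16, north=-4).

Answer: A is at (east=16, north=-4) relative to D.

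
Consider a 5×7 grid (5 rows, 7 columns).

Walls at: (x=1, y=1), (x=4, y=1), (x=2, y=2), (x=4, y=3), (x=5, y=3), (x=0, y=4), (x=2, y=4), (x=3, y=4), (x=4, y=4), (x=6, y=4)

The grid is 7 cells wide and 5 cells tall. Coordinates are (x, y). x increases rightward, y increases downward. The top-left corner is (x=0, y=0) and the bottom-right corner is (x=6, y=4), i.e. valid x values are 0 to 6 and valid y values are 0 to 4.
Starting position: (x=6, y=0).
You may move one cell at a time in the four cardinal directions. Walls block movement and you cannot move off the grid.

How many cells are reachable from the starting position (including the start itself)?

BFS flood-fill from (x=6, y=0):
  Distance 0: (x=6, y=0)
  Distance 1: (x=5, y=0), (x=6, y=1)
  Distance 2: (x=4, y=0), (x=5, y=1), (x=6, y=2)
  Distance 3: (x=3, y=0), (x=5, y=2), (x=6, y=3)
  Distance 4: (x=2, y=0), (x=3, y=1), (x=4, y=2)
  Distance 5: (x=1, y=0), (x=2, y=1), (x=3, y=2)
  Distance 6: (x=0, y=0), (x=3, y=3)
  Distance 7: (x=0, y=1), (x=2, y=3)
  Distance 8: (x=0, y=2), (x=1, y=3)
  Distance 9: (x=1, y=2), (x=0, y=3), (x=1, y=4)
Total reachable: 24 (grid has 25 open cells total)

Answer: Reachable cells: 24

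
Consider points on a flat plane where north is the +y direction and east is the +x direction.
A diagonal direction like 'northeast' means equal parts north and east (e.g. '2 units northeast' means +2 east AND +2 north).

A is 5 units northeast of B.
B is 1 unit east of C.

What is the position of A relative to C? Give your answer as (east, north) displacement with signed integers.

Answer: A is at (east=6, north=5) relative to C.

Derivation:
Place C at the origin (east=0, north=0).
  B is 1 unit east of C: delta (east=+1, north=+0); B at (east=1, north=0).
  A is 5 units northeast of B: delta (east=+5, north=+5); A at (east=6, north=5).
Therefore A relative to C: (east=6, north=5).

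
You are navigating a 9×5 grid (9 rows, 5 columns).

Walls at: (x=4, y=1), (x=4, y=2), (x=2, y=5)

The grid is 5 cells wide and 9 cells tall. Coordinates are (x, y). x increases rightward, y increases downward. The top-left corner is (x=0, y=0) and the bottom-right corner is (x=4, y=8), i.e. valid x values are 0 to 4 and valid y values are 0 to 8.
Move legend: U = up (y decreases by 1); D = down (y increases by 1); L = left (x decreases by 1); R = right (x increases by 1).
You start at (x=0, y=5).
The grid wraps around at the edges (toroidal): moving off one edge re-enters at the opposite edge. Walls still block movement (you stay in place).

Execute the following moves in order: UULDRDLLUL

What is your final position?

Answer: Final position: (x=2, y=4)

Derivation:
Start: (x=0, y=5)
  U (up): (x=0, y=5) -> (x=0, y=4)
  U (up): (x=0, y=4) -> (x=0, y=3)
  L (left): (x=0, y=3) -> (x=4, y=3)
  D (down): (x=4, y=3) -> (x=4, y=4)
  R (right): (x=4, y=4) -> (x=0, y=4)
  D (down): (x=0, y=4) -> (x=0, y=5)
  L (left): (x=0, y=5) -> (x=4, y=5)
  L (left): (x=4, y=5) -> (x=3, y=5)
  U (up): (x=3, y=5) -> (x=3, y=4)
  L (left): (x=3, y=4) -> (x=2, y=4)
Final: (x=2, y=4)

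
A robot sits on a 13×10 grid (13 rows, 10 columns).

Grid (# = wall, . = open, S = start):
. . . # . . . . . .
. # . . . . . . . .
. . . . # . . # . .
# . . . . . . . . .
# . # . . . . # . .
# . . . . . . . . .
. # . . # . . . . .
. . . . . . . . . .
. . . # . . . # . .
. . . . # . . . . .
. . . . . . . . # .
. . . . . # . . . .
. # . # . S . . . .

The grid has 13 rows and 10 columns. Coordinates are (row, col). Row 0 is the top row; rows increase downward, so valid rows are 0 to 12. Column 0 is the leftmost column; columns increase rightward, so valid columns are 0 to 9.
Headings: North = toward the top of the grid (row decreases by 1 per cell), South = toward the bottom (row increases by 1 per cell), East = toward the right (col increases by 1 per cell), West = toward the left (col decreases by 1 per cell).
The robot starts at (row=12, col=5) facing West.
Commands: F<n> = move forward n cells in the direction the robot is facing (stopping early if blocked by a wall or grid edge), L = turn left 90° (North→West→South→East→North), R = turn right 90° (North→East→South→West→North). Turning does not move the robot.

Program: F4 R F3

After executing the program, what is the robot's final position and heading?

Start: (row=12, col=5), facing West
  F4: move forward 1/4 (blocked), now at (row=12, col=4)
  R: turn right, now facing North
  F3: move forward 2/3 (blocked), now at (row=10, col=4)
Final: (row=10, col=4), facing North

Answer: Final position: (row=10, col=4), facing North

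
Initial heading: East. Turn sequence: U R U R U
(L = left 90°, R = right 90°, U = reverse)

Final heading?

Start: East
  U (U-turn (180°)) -> West
  R (right (90° clockwise)) -> North
  U (U-turn (180°)) -> South
  R (right (90° clockwise)) -> West
  U (U-turn (180°)) -> East
Final: East

Answer: Final heading: East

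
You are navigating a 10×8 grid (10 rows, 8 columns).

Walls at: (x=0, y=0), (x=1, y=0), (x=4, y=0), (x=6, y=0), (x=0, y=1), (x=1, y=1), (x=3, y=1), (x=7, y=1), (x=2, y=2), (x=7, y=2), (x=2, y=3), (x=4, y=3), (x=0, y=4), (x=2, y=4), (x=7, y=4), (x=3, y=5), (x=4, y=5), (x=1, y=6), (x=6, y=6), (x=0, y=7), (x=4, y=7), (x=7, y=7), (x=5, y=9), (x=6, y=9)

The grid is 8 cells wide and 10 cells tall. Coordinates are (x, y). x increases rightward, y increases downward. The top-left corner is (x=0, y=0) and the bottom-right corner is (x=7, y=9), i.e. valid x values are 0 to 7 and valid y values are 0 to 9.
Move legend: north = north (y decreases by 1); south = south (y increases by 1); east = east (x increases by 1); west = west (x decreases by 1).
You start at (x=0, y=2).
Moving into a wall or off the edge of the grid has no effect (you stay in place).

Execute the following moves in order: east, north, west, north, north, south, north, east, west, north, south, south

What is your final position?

Start: (x=0, y=2)
  east (east): (x=0, y=2) -> (x=1, y=2)
  north (north): blocked, stay at (x=1, y=2)
  west (west): (x=1, y=2) -> (x=0, y=2)
  north (north): blocked, stay at (x=0, y=2)
  north (north): blocked, stay at (x=0, y=2)
  south (south): (x=0, y=2) -> (x=0, y=3)
  north (north): (x=0, y=3) -> (x=0, y=2)
  east (east): (x=0, y=2) -> (x=1, y=2)
  west (west): (x=1, y=2) -> (x=0, y=2)
  north (north): blocked, stay at (x=0, y=2)
  south (south): (x=0, y=2) -> (x=0, y=3)
  south (south): blocked, stay at (x=0, y=3)
Final: (x=0, y=3)

Answer: Final position: (x=0, y=3)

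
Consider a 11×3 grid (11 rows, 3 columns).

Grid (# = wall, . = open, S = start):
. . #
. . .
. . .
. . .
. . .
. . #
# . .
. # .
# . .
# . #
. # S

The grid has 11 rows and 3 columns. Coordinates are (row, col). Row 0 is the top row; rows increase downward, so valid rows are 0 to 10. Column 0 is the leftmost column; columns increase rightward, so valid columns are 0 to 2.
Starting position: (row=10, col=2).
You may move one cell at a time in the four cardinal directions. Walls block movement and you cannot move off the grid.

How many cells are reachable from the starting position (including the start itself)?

Answer: Reachable cells: 1

Derivation:
BFS flood-fill from (row=10, col=2):
  Distance 0: (row=10, col=2)
Total reachable: 1 (grid has 25 open cells total)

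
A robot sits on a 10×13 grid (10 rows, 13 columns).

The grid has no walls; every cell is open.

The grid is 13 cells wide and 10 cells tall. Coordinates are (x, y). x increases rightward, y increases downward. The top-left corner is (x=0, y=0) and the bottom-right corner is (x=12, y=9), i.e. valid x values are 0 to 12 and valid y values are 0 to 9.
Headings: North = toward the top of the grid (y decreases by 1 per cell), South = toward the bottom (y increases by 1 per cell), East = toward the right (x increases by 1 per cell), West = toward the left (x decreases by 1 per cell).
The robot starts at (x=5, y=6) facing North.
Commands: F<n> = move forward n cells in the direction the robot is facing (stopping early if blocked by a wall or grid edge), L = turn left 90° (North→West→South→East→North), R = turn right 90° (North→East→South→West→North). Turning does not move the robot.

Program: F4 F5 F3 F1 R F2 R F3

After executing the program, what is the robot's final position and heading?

Start: (x=5, y=6), facing North
  F4: move forward 4, now at (x=5, y=2)
  F5: move forward 2/5 (blocked), now at (x=5, y=0)
  F3: move forward 0/3 (blocked), now at (x=5, y=0)
  F1: move forward 0/1 (blocked), now at (x=5, y=0)
  R: turn right, now facing East
  F2: move forward 2, now at (x=7, y=0)
  R: turn right, now facing South
  F3: move forward 3, now at (x=7, y=3)
Final: (x=7, y=3), facing South

Answer: Final position: (x=7, y=3), facing South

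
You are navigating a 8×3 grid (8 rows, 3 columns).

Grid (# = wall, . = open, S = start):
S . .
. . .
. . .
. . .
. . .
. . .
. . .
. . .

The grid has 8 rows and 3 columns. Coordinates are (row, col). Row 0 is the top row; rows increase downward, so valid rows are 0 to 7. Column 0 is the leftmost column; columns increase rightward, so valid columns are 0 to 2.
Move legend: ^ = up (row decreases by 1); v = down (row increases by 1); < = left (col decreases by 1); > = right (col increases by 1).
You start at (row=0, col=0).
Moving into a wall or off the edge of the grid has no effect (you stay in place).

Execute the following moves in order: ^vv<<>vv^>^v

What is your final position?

Answer: Final position: (row=3, col=2)

Derivation:
Start: (row=0, col=0)
  ^ (up): blocked, stay at (row=0, col=0)
  v (down): (row=0, col=0) -> (row=1, col=0)
  v (down): (row=1, col=0) -> (row=2, col=0)
  < (left): blocked, stay at (row=2, col=0)
  < (left): blocked, stay at (row=2, col=0)
  > (right): (row=2, col=0) -> (row=2, col=1)
  v (down): (row=2, col=1) -> (row=3, col=1)
  v (down): (row=3, col=1) -> (row=4, col=1)
  ^ (up): (row=4, col=1) -> (row=3, col=1)
  > (right): (row=3, col=1) -> (row=3, col=2)
  ^ (up): (row=3, col=2) -> (row=2, col=2)
  v (down): (row=2, col=2) -> (row=3, col=2)
Final: (row=3, col=2)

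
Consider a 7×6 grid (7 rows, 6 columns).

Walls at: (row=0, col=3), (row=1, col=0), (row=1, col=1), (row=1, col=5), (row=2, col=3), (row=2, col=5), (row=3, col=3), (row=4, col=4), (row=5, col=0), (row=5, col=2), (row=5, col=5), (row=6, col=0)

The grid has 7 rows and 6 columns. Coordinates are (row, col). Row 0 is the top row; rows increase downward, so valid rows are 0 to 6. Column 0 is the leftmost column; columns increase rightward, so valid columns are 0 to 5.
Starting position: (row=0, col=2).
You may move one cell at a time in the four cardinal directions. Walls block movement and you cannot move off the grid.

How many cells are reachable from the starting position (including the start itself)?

BFS flood-fill from (row=0, col=2):
  Distance 0: (row=0, col=2)
  Distance 1: (row=0, col=1), (row=1, col=2)
  Distance 2: (row=0, col=0), (row=1, col=3), (row=2, col=2)
  Distance 3: (row=1, col=4), (row=2, col=1), (row=3, col=2)
  Distance 4: (row=0, col=4), (row=2, col=0), (row=2, col=4), (row=3, col=1), (row=4, col=2)
  Distance 5: (row=0, col=5), (row=3, col=0), (row=3, col=4), (row=4, col=1), (row=4, col=3)
  Distance 6: (row=3, col=5), (row=4, col=0), (row=5, col=1), (row=5, col=3)
  Distance 7: (row=4, col=5), (row=5, col=4), (row=6, col=1), (row=6, col=3)
  Distance 8: (row=6, col=2), (row=6, col=4)
  Distance 9: (row=6, col=5)
Total reachable: 30 (grid has 30 open cells total)

Answer: Reachable cells: 30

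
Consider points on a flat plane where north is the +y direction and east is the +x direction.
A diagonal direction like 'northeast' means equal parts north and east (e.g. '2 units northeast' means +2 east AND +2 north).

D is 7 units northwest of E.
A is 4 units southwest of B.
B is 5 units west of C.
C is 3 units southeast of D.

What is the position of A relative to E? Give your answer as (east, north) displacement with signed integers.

Answer: A is at (east=-13, north=0) relative to E.

Derivation:
Place E at the origin (east=0, north=0).
  D is 7 units northwest of E: delta (east=-7, north=+7); D at (east=-7, north=7).
  C is 3 units southeast of D: delta (east=+3, north=-3); C at (east=-4, north=4).
  B is 5 units west of C: delta (east=-5, north=+0); B at (east=-9, north=4).
  A is 4 units southwest of B: delta (east=-4, north=-4); A at (east=-13, north=0).
Therefore A relative to E: (east=-13, north=0).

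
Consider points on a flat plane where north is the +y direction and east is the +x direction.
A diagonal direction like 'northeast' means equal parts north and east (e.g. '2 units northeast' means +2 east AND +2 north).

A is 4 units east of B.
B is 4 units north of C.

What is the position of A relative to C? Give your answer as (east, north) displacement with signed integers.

Place C at the origin (east=0, north=0).
  B is 4 units north of C: delta (east=+0, north=+4); B at (east=0, north=4).
  A is 4 units east of B: delta (east=+4, north=+0); A at (east=4, north=4).
Therefore A relative to C: (east=4, north=4).

Answer: A is at (east=4, north=4) relative to C.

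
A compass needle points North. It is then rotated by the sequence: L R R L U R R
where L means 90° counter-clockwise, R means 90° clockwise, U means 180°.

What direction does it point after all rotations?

Start: North
  L (left (90° counter-clockwise)) -> West
  R (right (90° clockwise)) -> North
  R (right (90° clockwise)) -> East
  L (left (90° counter-clockwise)) -> North
  U (U-turn (180°)) -> South
  R (right (90° clockwise)) -> West
  R (right (90° clockwise)) -> North
Final: North

Answer: Final heading: North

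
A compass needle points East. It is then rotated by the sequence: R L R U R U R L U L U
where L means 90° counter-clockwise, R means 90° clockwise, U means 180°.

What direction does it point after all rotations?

Start: East
  R (right (90° clockwise)) -> South
  L (left (90° counter-clockwise)) -> East
  R (right (90° clockwise)) -> South
  U (U-turn (180°)) -> North
  R (right (90° clockwise)) -> East
  U (U-turn (180°)) -> West
  R (right (90° clockwise)) -> North
  L (left (90° counter-clockwise)) -> West
  U (U-turn (180°)) -> East
  L (left (90° counter-clockwise)) -> North
  U (U-turn (180°)) -> South
Final: South

Answer: Final heading: South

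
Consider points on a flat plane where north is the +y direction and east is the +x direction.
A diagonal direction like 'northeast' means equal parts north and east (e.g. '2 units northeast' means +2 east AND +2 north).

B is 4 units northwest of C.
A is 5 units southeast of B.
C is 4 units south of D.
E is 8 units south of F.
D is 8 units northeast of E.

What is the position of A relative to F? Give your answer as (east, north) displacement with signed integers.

Place F at the origin (east=0, north=0).
  E is 8 units south of F: delta (east=+0, north=-8); E at (east=0, north=-8).
  D is 8 units northeast of E: delta (east=+8, north=+8); D at (east=8, north=0).
  C is 4 units south of D: delta (east=+0, north=-4); C at (east=8, north=-4).
  B is 4 units northwest of C: delta (east=-4, north=+4); B at (east=4, north=0).
  A is 5 units southeast of B: delta (east=+5, north=-5); A at (east=9, north=-5).
Therefore A relative to F: (east=9, north=-5).

Answer: A is at (east=9, north=-5) relative to F.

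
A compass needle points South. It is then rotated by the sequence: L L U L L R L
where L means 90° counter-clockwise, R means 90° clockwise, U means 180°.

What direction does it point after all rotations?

Start: South
  L (left (90° counter-clockwise)) -> East
  L (left (90° counter-clockwise)) -> North
  U (U-turn (180°)) -> South
  L (left (90° counter-clockwise)) -> East
  L (left (90° counter-clockwise)) -> North
  R (right (90° clockwise)) -> East
  L (left (90° counter-clockwise)) -> North
Final: North

Answer: Final heading: North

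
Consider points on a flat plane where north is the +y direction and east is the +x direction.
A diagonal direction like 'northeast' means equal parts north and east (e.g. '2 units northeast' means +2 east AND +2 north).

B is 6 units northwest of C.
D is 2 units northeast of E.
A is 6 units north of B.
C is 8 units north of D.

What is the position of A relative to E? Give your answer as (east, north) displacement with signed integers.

Answer: A is at (east=-4, north=22) relative to E.

Derivation:
Place E at the origin (east=0, north=0).
  D is 2 units northeast of E: delta (east=+2, north=+2); D at (east=2, north=2).
  C is 8 units north of D: delta (east=+0, north=+8); C at (east=2, north=10).
  B is 6 units northwest of C: delta (east=-6, north=+6); B at (east=-4, north=16).
  A is 6 units north of B: delta (east=+0, north=+6); A at (east=-4, north=22).
Therefore A relative to E: (east=-4, north=22).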